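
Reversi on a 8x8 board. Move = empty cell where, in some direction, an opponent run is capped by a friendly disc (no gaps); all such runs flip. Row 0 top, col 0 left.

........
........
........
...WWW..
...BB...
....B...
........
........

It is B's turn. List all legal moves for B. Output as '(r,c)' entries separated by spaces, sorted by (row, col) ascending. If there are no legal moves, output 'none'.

Answer: (2,2) (2,3) (2,4) (2,5) (2,6)

Derivation:
(2,2): flips 1 -> legal
(2,3): flips 1 -> legal
(2,4): flips 1 -> legal
(2,5): flips 1 -> legal
(2,6): flips 1 -> legal
(3,2): no bracket -> illegal
(3,6): no bracket -> illegal
(4,2): no bracket -> illegal
(4,5): no bracket -> illegal
(4,6): no bracket -> illegal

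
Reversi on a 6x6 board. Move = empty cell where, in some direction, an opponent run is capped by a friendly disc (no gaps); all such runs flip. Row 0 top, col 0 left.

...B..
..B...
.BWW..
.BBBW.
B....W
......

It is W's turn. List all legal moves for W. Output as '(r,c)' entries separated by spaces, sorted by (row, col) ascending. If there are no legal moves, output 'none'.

Answer: (0,1) (0,2) (2,0) (3,0) (4,1) (4,2) (4,3) (4,4)

Derivation:
(0,1): flips 1 -> legal
(0,2): flips 1 -> legal
(0,4): no bracket -> illegal
(1,0): no bracket -> illegal
(1,1): no bracket -> illegal
(1,3): no bracket -> illegal
(1,4): no bracket -> illegal
(2,0): flips 1 -> legal
(2,4): no bracket -> illegal
(3,0): flips 3 -> legal
(4,1): flips 1 -> legal
(4,2): flips 1 -> legal
(4,3): flips 1 -> legal
(4,4): flips 1 -> legal
(5,0): no bracket -> illegal
(5,1): no bracket -> illegal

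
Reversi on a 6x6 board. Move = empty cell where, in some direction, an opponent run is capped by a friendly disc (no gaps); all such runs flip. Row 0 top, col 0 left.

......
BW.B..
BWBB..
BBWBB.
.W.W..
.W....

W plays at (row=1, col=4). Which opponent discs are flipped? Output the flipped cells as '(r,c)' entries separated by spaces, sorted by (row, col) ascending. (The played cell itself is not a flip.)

Answer: (2,3)

Derivation:
Dir NW: first cell '.' (not opp) -> no flip
Dir N: first cell '.' (not opp) -> no flip
Dir NE: first cell '.' (not opp) -> no flip
Dir W: opp run (1,3), next='.' -> no flip
Dir E: first cell '.' (not opp) -> no flip
Dir SW: opp run (2,3) capped by W -> flip
Dir S: first cell '.' (not opp) -> no flip
Dir SE: first cell '.' (not opp) -> no flip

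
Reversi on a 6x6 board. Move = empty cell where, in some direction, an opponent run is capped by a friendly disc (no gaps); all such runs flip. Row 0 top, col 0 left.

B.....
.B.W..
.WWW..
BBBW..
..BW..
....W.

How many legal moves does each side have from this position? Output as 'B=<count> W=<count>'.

Answer: B=7 W=5

Derivation:
-- B to move --
(0,2): no bracket -> illegal
(0,3): no bracket -> illegal
(0,4): flips 2 -> legal
(1,0): flips 1 -> legal
(1,2): flips 2 -> legal
(1,4): flips 1 -> legal
(2,0): no bracket -> illegal
(2,4): flips 1 -> legal
(3,4): flips 1 -> legal
(4,4): flips 3 -> legal
(4,5): no bracket -> illegal
(5,2): no bracket -> illegal
(5,3): no bracket -> illegal
(5,5): no bracket -> illegal
B mobility = 7
-- W to move --
(0,1): flips 1 -> legal
(0,2): no bracket -> illegal
(1,0): no bracket -> illegal
(1,2): no bracket -> illegal
(2,0): no bracket -> illegal
(4,0): flips 1 -> legal
(4,1): flips 3 -> legal
(5,1): flips 1 -> legal
(5,2): flips 2 -> legal
(5,3): no bracket -> illegal
W mobility = 5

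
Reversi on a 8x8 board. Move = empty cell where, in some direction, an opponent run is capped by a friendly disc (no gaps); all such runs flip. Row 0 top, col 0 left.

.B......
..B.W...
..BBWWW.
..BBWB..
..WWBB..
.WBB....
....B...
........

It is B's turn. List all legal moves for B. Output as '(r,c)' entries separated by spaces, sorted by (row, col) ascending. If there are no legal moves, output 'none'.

(0,3): no bracket -> illegal
(0,4): flips 3 -> legal
(0,5): flips 1 -> legal
(1,3): flips 1 -> legal
(1,5): flips 2 -> legal
(1,6): flips 3 -> legal
(1,7): flips 1 -> legal
(2,7): flips 3 -> legal
(3,1): flips 1 -> legal
(3,6): no bracket -> illegal
(3,7): no bracket -> illegal
(4,0): no bracket -> illegal
(4,1): flips 2 -> legal
(5,0): flips 1 -> legal
(5,4): flips 1 -> legal
(6,0): flips 2 -> legal
(6,1): no bracket -> illegal
(6,2): no bracket -> illegal

Answer: (0,4) (0,5) (1,3) (1,5) (1,6) (1,7) (2,7) (3,1) (4,1) (5,0) (5,4) (6,0)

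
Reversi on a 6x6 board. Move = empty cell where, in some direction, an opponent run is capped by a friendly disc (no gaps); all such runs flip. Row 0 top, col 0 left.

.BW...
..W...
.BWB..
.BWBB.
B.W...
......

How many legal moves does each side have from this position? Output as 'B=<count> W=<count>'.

Answer: B=7 W=9

Derivation:
-- B to move --
(0,3): flips 2 -> legal
(1,1): flips 1 -> legal
(1,3): flips 1 -> legal
(4,1): flips 1 -> legal
(4,3): flips 1 -> legal
(5,1): flips 1 -> legal
(5,2): no bracket -> illegal
(5,3): flips 1 -> legal
B mobility = 7
-- W to move --
(0,0): flips 1 -> legal
(1,0): flips 1 -> legal
(1,1): no bracket -> illegal
(1,3): no bracket -> illegal
(1,4): flips 1 -> legal
(2,0): flips 2 -> legal
(2,4): flips 2 -> legal
(2,5): no bracket -> illegal
(3,0): flips 2 -> legal
(3,5): flips 2 -> legal
(4,1): no bracket -> illegal
(4,3): no bracket -> illegal
(4,4): flips 1 -> legal
(4,5): flips 2 -> legal
(5,0): no bracket -> illegal
(5,1): no bracket -> illegal
W mobility = 9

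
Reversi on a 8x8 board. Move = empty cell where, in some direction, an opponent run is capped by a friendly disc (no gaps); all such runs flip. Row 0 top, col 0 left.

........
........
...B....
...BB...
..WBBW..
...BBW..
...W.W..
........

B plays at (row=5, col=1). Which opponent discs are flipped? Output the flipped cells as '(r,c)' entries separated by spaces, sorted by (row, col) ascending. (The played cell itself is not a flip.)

Dir NW: first cell '.' (not opp) -> no flip
Dir N: first cell '.' (not opp) -> no flip
Dir NE: opp run (4,2) capped by B -> flip
Dir W: first cell '.' (not opp) -> no flip
Dir E: first cell '.' (not opp) -> no flip
Dir SW: first cell '.' (not opp) -> no flip
Dir S: first cell '.' (not opp) -> no flip
Dir SE: first cell '.' (not opp) -> no flip

Answer: (4,2)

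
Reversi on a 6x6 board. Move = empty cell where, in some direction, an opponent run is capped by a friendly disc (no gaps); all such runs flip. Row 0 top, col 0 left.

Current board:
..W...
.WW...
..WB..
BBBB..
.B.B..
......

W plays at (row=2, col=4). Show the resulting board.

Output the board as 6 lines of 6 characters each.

Answer: ..W...
.WW...
..WWW.
BBBB..
.B.B..
......

Derivation:
Place W at (2,4); scan 8 dirs for brackets.
Dir NW: first cell '.' (not opp) -> no flip
Dir N: first cell '.' (not opp) -> no flip
Dir NE: first cell '.' (not opp) -> no flip
Dir W: opp run (2,3) capped by W -> flip
Dir E: first cell '.' (not opp) -> no flip
Dir SW: opp run (3,3), next='.' -> no flip
Dir S: first cell '.' (not opp) -> no flip
Dir SE: first cell '.' (not opp) -> no flip
All flips: (2,3)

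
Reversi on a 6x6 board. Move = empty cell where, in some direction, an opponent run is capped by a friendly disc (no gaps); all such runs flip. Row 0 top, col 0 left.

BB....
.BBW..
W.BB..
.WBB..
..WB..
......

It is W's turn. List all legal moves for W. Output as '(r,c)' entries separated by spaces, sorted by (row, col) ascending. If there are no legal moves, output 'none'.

Answer: (0,2) (1,0) (2,4) (3,4) (4,4) (5,3)

Derivation:
(0,2): flips 4 -> legal
(0,3): no bracket -> illegal
(1,0): flips 2 -> legal
(1,4): no bracket -> illegal
(2,1): no bracket -> illegal
(2,4): flips 1 -> legal
(3,4): flips 2 -> legal
(4,1): no bracket -> illegal
(4,4): flips 1 -> legal
(5,2): no bracket -> illegal
(5,3): flips 3 -> legal
(5,4): no bracket -> illegal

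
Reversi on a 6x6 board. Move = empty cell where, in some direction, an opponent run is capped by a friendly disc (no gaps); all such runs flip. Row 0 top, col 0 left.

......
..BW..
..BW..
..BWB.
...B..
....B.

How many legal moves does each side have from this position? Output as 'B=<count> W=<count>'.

-- B to move --
(0,2): no bracket -> illegal
(0,3): flips 3 -> legal
(0,4): flips 1 -> legal
(1,4): flips 2 -> legal
(2,4): flips 1 -> legal
(4,2): no bracket -> illegal
(4,4): flips 1 -> legal
B mobility = 5
-- W to move --
(0,1): flips 1 -> legal
(0,2): no bracket -> illegal
(0,3): no bracket -> illegal
(1,1): flips 2 -> legal
(2,1): flips 1 -> legal
(2,4): no bracket -> illegal
(2,5): no bracket -> illegal
(3,1): flips 2 -> legal
(3,5): flips 1 -> legal
(4,1): flips 1 -> legal
(4,2): no bracket -> illegal
(4,4): no bracket -> illegal
(4,5): flips 1 -> legal
(5,2): no bracket -> illegal
(5,3): flips 1 -> legal
(5,5): no bracket -> illegal
W mobility = 8

Answer: B=5 W=8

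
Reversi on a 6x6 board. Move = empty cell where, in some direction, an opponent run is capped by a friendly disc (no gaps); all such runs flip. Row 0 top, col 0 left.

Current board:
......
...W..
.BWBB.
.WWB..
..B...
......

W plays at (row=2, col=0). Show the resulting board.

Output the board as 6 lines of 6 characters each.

Answer: ......
...W..
WWWBB.
.WWB..
..B...
......

Derivation:
Place W at (2,0); scan 8 dirs for brackets.
Dir NW: edge -> no flip
Dir N: first cell '.' (not opp) -> no flip
Dir NE: first cell '.' (not opp) -> no flip
Dir W: edge -> no flip
Dir E: opp run (2,1) capped by W -> flip
Dir SW: edge -> no flip
Dir S: first cell '.' (not opp) -> no flip
Dir SE: first cell 'W' (not opp) -> no flip
All flips: (2,1)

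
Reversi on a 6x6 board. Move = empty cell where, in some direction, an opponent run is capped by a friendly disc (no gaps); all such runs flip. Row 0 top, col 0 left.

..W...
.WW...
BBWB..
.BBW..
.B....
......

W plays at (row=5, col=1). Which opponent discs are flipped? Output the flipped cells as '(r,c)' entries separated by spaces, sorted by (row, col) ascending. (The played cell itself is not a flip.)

Answer: (2,1) (3,1) (4,1)

Derivation:
Dir NW: first cell '.' (not opp) -> no flip
Dir N: opp run (4,1) (3,1) (2,1) capped by W -> flip
Dir NE: first cell '.' (not opp) -> no flip
Dir W: first cell '.' (not opp) -> no flip
Dir E: first cell '.' (not opp) -> no flip
Dir SW: edge -> no flip
Dir S: edge -> no flip
Dir SE: edge -> no flip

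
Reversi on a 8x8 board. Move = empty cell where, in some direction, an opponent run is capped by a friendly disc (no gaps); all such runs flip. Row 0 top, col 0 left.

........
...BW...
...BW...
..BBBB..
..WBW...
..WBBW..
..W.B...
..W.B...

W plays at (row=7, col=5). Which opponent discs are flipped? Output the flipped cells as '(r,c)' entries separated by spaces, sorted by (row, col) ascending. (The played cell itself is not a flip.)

Answer: (5,3) (6,4)

Derivation:
Dir NW: opp run (6,4) (5,3) capped by W -> flip
Dir N: first cell '.' (not opp) -> no flip
Dir NE: first cell '.' (not opp) -> no flip
Dir W: opp run (7,4), next='.' -> no flip
Dir E: first cell '.' (not opp) -> no flip
Dir SW: edge -> no flip
Dir S: edge -> no flip
Dir SE: edge -> no flip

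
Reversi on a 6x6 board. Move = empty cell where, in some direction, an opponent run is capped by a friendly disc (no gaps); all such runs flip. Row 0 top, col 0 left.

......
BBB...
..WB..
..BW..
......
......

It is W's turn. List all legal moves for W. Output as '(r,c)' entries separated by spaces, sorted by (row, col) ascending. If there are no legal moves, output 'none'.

Answer: (0,0) (0,2) (1,3) (2,4) (3,1) (4,2)

Derivation:
(0,0): flips 1 -> legal
(0,1): no bracket -> illegal
(0,2): flips 1 -> legal
(0,3): no bracket -> illegal
(1,3): flips 1 -> legal
(1,4): no bracket -> illegal
(2,0): no bracket -> illegal
(2,1): no bracket -> illegal
(2,4): flips 1 -> legal
(3,1): flips 1 -> legal
(3,4): no bracket -> illegal
(4,1): no bracket -> illegal
(4,2): flips 1 -> legal
(4,3): no bracket -> illegal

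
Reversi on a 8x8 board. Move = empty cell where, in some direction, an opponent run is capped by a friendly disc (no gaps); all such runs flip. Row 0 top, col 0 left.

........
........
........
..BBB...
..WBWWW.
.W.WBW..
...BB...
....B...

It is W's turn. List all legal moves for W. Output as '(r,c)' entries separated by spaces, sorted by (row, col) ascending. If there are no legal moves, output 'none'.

(2,1): no bracket -> illegal
(2,2): flips 2 -> legal
(2,3): flips 3 -> legal
(2,4): flips 2 -> legal
(2,5): no bracket -> illegal
(3,1): no bracket -> illegal
(3,5): no bracket -> illegal
(4,1): no bracket -> illegal
(5,2): no bracket -> illegal
(6,2): no bracket -> illegal
(6,5): no bracket -> illegal
(7,2): flips 2 -> legal
(7,3): flips 2 -> legal
(7,5): flips 1 -> legal

Answer: (2,2) (2,3) (2,4) (7,2) (7,3) (7,5)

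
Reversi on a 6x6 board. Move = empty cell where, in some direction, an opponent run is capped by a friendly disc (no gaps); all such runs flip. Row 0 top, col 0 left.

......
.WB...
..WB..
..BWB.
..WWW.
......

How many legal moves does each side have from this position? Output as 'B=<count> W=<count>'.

-- B to move --
(0,0): no bracket -> illegal
(0,1): no bracket -> illegal
(0,2): no bracket -> illegal
(1,0): flips 1 -> legal
(1,3): no bracket -> illegal
(2,0): no bracket -> illegal
(2,1): flips 1 -> legal
(2,4): no bracket -> illegal
(3,1): no bracket -> illegal
(3,5): no bracket -> illegal
(4,1): no bracket -> illegal
(4,5): no bracket -> illegal
(5,1): no bracket -> illegal
(5,2): flips 2 -> legal
(5,3): flips 2 -> legal
(5,4): flips 2 -> legal
(5,5): no bracket -> illegal
B mobility = 5
-- W to move --
(0,1): no bracket -> illegal
(0,2): flips 1 -> legal
(0,3): no bracket -> illegal
(1,3): flips 2 -> legal
(1,4): no bracket -> illegal
(2,1): flips 1 -> legal
(2,4): flips 2 -> legal
(2,5): flips 1 -> legal
(3,1): flips 1 -> legal
(3,5): flips 1 -> legal
(4,1): no bracket -> illegal
(4,5): no bracket -> illegal
W mobility = 7

Answer: B=5 W=7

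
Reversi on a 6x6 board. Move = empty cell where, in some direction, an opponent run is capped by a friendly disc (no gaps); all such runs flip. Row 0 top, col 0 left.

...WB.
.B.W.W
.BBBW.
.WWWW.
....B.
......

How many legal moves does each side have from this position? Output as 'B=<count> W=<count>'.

Answer: B=8 W=9

Derivation:
-- B to move --
(0,2): flips 1 -> legal
(0,5): no bracket -> illegal
(1,2): no bracket -> illegal
(1,4): flips 2 -> legal
(2,0): no bracket -> illegal
(2,5): flips 1 -> legal
(3,0): no bracket -> illegal
(3,5): no bracket -> illegal
(4,0): flips 1 -> legal
(4,1): flips 2 -> legal
(4,2): flips 1 -> legal
(4,3): flips 2 -> legal
(4,5): flips 1 -> legal
B mobility = 8
-- W to move --
(0,0): flips 2 -> legal
(0,1): flips 2 -> legal
(0,2): no bracket -> illegal
(0,5): flips 1 -> legal
(1,0): flips 1 -> legal
(1,2): flips 2 -> legal
(1,4): flips 1 -> legal
(2,0): flips 3 -> legal
(3,0): no bracket -> illegal
(3,5): no bracket -> illegal
(4,3): no bracket -> illegal
(4,5): no bracket -> illegal
(5,3): no bracket -> illegal
(5,4): flips 1 -> legal
(5,5): flips 1 -> legal
W mobility = 9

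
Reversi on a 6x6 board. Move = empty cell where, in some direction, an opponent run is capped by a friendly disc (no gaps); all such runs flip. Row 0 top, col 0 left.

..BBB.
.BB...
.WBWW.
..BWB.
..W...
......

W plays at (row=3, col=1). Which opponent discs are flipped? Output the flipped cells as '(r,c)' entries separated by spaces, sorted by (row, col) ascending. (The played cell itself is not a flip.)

Answer: (3,2)

Derivation:
Dir NW: first cell '.' (not opp) -> no flip
Dir N: first cell 'W' (not opp) -> no flip
Dir NE: opp run (2,2), next='.' -> no flip
Dir W: first cell '.' (not opp) -> no flip
Dir E: opp run (3,2) capped by W -> flip
Dir SW: first cell '.' (not opp) -> no flip
Dir S: first cell '.' (not opp) -> no flip
Dir SE: first cell 'W' (not opp) -> no flip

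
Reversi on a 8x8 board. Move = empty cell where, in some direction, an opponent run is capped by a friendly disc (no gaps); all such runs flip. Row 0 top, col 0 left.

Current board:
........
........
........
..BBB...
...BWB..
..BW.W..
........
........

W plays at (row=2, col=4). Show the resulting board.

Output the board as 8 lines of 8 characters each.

Place W at (2,4); scan 8 dirs for brackets.
Dir NW: first cell '.' (not opp) -> no flip
Dir N: first cell '.' (not opp) -> no flip
Dir NE: first cell '.' (not opp) -> no flip
Dir W: first cell '.' (not opp) -> no flip
Dir E: first cell '.' (not opp) -> no flip
Dir SW: opp run (3,3), next='.' -> no flip
Dir S: opp run (3,4) capped by W -> flip
Dir SE: first cell '.' (not opp) -> no flip
All flips: (3,4)

Answer: ........
........
....W...
..BBW...
...BWB..
..BW.W..
........
........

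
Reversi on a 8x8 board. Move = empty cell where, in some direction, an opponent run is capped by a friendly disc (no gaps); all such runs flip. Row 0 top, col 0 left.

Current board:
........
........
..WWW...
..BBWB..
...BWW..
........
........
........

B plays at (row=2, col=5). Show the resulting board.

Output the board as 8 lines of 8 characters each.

Answer: ........
........
..WWWB..
..BBBB..
...BWW..
........
........
........

Derivation:
Place B at (2,5); scan 8 dirs for brackets.
Dir NW: first cell '.' (not opp) -> no flip
Dir N: first cell '.' (not opp) -> no flip
Dir NE: first cell '.' (not opp) -> no flip
Dir W: opp run (2,4) (2,3) (2,2), next='.' -> no flip
Dir E: first cell '.' (not opp) -> no flip
Dir SW: opp run (3,4) capped by B -> flip
Dir S: first cell 'B' (not opp) -> no flip
Dir SE: first cell '.' (not opp) -> no flip
All flips: (3,4)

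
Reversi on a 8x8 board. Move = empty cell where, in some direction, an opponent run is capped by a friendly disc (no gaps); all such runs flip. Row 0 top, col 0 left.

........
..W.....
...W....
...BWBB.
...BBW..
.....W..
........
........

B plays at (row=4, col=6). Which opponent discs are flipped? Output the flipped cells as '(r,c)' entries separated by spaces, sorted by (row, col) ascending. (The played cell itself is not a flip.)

Answer: (4,5)

Derivation:
Dir NW: first cell 'B' (not opp) -> no flip
Dir N: first cell 'B' (not opp) -> no flip
Dir NE: first cell '.' (not opp) -> no flip
Dir W: opp run (4,5) capped by B -> flip
Dir E: first cell '.' (not opp) -> no flip
Dir SW: opp run (5,5), next='.' -> no flip
Dir S: first cell '.' (not opp) -> no flip
Dir SE: first cell '.' (not opp) -> no flip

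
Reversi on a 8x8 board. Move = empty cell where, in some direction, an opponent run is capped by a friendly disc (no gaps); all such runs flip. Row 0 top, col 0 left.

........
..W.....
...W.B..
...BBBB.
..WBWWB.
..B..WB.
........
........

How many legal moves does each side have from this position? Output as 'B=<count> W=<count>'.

Answer: B=10 W=11

Derivation:
-- B to move --
(0,1): flips 2 -> legal
(0,2): no bracket -> illegal
(0,3): no bracket -> illegal
(1,1): no bracket -> illegal
(1,3): flips 1 -> legal
(1,4): no bracket -> illegal
(2,1): no bracket -> illegal
(2,2): no bracket -> illegal
(2,4): no bracket -> illegal
(3,1): no bracket -> illegal
(3,2): flips 1 -> legal
(4,1): flips 1 -> legal
(5,1): flips 1 -> legal
(5,3): flips 1 -> legal
(5,4): flips 3 -> legal
(6,4): flips 1 -> legal
(6,5): flips 2 -> legal
(6,6): flips 2 -> legal
B mobility = 10
-- W to move --
(1,4): no bracket -> illegal
(1,5): flips 2 -> legal
(1,6): no bracket -> illegal
(2,2): flips 1 -> legal
(2,4): flips 2 -> legal
(2,6): flips 1 -> legal
(2,7): flips 1 -> legal
(3,2): no bracket -> illegal
(3,7): flips 1 -> legal
(4,1): no bracket -> illegal
(4,7): flips 1 -> legal
(5,1): no bracket -> illegal
(5,3): flips 2 -> legal
(5,4): no bracket -> illegal
(5,7): flips 1 -> legal
(6,1): no bracket -> illegal
(6,2): flips 1 -> legal
(6,3): no bracket -> illegal
(6,5): no bracket -> illegal
(6,6): no bracket -> illegal
(6,7): flips 1 -> legal
W mobility = 11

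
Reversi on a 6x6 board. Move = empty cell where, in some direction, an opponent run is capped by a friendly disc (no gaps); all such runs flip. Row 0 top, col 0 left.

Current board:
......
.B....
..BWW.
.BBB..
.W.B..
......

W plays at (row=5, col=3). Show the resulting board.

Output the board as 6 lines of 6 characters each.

Answer: ......
.B....
..BWW.
.BBW..
.W.W..
...W..

Derivation:
Place W at (5,3); scan 8 dirs for brackets.
Dir NW: first cell '.' (not opp) -> no flip
Dir N: opp run (4,3) (3,3) capped by W -> flip
Dir NE: first cell '.' (not opp) -> no flip
Dir W: first cell '.' (not opp) -> no flip
Dir E: first cell '.' (not opp) -> no flip
Dir SW: edge -> no flip
Dir S: edge -> no flip
Dir SE: edge -> no flip
All flips: (3,3) (4,3)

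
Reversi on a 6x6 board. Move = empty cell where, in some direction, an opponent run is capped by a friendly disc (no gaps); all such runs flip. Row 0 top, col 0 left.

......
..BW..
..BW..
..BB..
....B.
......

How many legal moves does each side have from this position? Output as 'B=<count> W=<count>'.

-- B to move --
(0,2): no bracket -> illegal
(0,3): flips 2 -> legal
(0,4): flips 1 -> legal
(1,4): flips 2 -> legal
(2,4): flips 1 -> legal
(3,4): flips 1 -> legal
B mobility = 5
-- W to move --
(0,1): flips 1 -> legal
(0,2): no bracket -> illegal
(0,3): no bracket -> illegal
(1,1): flips 1 -> legal
(2,1): flips 1 -> legal
(2,4): no bracket -> illegal
(3,1): flips 1 -> legal
(3,4): no bracket -> illegal
(3,5): no bracket -> illegal
(4,1): flips 1 -> legal
(4,2): no bracket -> illegal
(4,3): flips 1 -> legal
(4,5): no bracket -> illegal
(5,3): no bracket -> illegal
(5,4): no bracket -> illegal
(5,5): no bracket -> illegal
W mobility = 6

Answer: B=5 W=6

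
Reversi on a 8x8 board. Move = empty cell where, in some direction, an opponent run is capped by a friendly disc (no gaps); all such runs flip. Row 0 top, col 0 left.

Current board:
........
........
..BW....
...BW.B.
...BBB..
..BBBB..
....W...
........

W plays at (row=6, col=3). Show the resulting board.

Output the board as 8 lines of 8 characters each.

Answer: ........
........
..BW....
...WW.B.
...WBB..
..BWBB..
...WW...
........

Derivation:
Place W at (6,3); scan 8 dirs for brackets.
Dir NW: opp run (5,2), next='.' -> no flip
Dir N: opp run (5,3) (4,3) (3,3) capped by W -> flip
Dir NE: opp run (5,4) (4,5) (3,6), next='.' -> no flip
Dir W: first cell '.' (not opp) -> no flip
Dir E: first cell 'W' (not opp) -> no flip
Dir SW: first cell '.' (not opp) -> no flip
Dir S: first cell '.' (not opp) -> no flip
Dir SE: first cell '.' (not opp) -> no flip
All flips: (3,3) (4,3) (5,3)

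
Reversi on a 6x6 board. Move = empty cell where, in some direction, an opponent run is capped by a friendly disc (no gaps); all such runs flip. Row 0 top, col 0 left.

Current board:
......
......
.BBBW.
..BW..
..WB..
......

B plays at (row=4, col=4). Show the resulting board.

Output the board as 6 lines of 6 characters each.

Place B at (4,4); scan 8 dirs for brackets.
Dir NW: opp run (3,3) capped by B -> flip
Dir N: first cell '.' (not opp) -> no flip
Dir NE: first cell '.' (not opp) -> no flip
Dir W: first cell 'B' (not opp) -> no flip
Dir E: first cell '.' (not opp) -> no flip
Dir SW: first cell '.' (not opp) -> no flip
Dir S: first cell '.' (not opp) -> no flip
Dir SE: first cell '.' (not opp) -> no flip
All flips: (3,3)

Answer: ......
......
.BBBW.
..BB..
..WBB.
......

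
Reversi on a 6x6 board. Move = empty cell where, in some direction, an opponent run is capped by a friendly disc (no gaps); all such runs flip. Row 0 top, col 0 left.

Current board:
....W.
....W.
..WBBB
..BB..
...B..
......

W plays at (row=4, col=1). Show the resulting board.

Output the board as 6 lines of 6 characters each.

Place W at (4,1); scan 8 dirs for brackets.
Dir NW: first cell '.' (not opp) -> no flip
Dir N: first cell '.' (not opp) -> no flip
Dir NE: opp run (3,2) (2,3) capped by W -> flip
Dir W: first cell '.' (not opp) -> no flip
Dir E: first cell '.' (not opp) -> no flip
Dir SW: first cell '.' (not opp) -> no flip
Dir S: first cell '.' (not opp) -> no flip
Dir SE: first cell '.' (not opp) -> no flip
All flips: (2,3) (3,2)

Answer: ....W.
....W.
..WWBB
..WB..
.W.B..
......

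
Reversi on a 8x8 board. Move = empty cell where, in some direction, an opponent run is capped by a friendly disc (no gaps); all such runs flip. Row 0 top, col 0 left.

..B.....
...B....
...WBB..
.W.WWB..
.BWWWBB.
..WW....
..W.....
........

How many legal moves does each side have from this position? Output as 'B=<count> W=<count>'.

-- B to move --
(1,2): flips 2 -> legal
(1,4): no bracket -> illegal
(2,0): no bracket -> illegal
(2,1): flips 1 -> legal
(2,2): flips 1 -> legal
(3,0): no bracket -> illegal
(3,2): flips 2 -> legal
(4,0): no bracket -> illegal
(5,1): flips 2 -> legal
(5,4): flips 2 -> legal
(5,5): no bracket -> illegal
(6,1): flips 3 -> legal
(6,3): flips 5 -> legal
(6,4): no bracket -> illegal
(7,1): flips 3 -> legal
(7,2): no bracket -> illegal
(7,3): no bracket -> illegal
B mobility = 9
-- W to move --
(0,1): no bracket -> illegal
(0,3): flips 1 -> legal
(0,4): no bracket -> illegal
(1,1): no bracket -> illegal
(1,2): no bracket -> illegal
(1,4): flips 1 -> legal
(1,5): flips 1 -> legal
(1,6): flips 1 -> legal
(2,2): no bracket -> illegal
(2,6): flips 3 -> legal
(3,0): flips 1 -> legal
(3,2): no bracket -> illegal
(3,6): flips 1 -> legal
(3,7): no bracket -> illegal
(4,0): flips 1 -> legal
(4,7): flips 2 -> legal
(5,0): no bracket -> illegal
(5,1): flips 1 -> legal
(5,4): no bracket -> illegal
(5,5): no bracket -> illegal
(5,6): flips 1 -> legal
(5,7): no bracket -> illegal
W mobility = 11

Answer: B=9 W=11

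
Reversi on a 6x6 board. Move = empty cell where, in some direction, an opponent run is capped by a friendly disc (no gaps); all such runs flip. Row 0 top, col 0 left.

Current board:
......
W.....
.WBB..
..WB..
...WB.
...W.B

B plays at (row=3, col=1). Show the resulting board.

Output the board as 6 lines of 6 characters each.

Answer: ......
W.....
.WBB..
.BBB..
...WB.
...W.B

Derivation:
Place B at (3,1); scan 8 dirs for brackets.
Dir NW: first cell '.' (not opp) -> no flip
Dir N: opp run (2,1), next='.' -> no flip
Dir NE: first cell 'B' (not opp) -> no flip
Dir W: first cell '.' (not opp) -> no flip
Dir E: opp run (3,2) capped by B -> flip
Dir SW: first cell '.' (not opp) -> no flip
Dir S: first cell '.' (not opp) -> no flip
Dir SE: first cell '.' (not opp) -> no flip
All flips: (3,2)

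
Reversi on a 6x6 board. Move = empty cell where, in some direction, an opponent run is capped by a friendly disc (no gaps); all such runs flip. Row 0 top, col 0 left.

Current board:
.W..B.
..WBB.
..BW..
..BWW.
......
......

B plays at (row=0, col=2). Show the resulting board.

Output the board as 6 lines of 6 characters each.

Answer: .WB.B.
..BBB.
..BW..
..BWW.
......
......

Derivation:
Place B at (0,2); scan 8 dirs for brackets.
Dir NW: edge -> no flip
Dir N: edge -> no flip
Dir NE: edge -> no flip
Dir W: opp run (0,1), next='.' -> no flip
Dir E: first cell '.' (not opp) -> no flip
Dir SW: first cell '.' (not opp) -> no flip
Dir S: opp run (1,2) capped by B -> flip
Dir SE: first cell 'B' (not opp) -> no flip
All flips: (1,2)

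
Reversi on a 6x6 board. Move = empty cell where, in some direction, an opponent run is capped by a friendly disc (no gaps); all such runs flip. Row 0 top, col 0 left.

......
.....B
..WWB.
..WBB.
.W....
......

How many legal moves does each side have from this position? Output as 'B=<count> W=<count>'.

Answer: B=5 W=5

Derivation:
-- B to move --
(1,1): flips 1 -> legal
(1,2): flips 1 -> legal
(1,3): flips 1 -> legal
(1,4): no bracket -> illegal
(2,1): flips 2 -> legal
(3,0): no bracket -> illegal
(3,1): flips 1 -> legal
(4,0): no bracket -> illegal
(4,2): no bracket -> illegal
(4,3): no bracket -> illegal
(5,0): no bracket -> illegal
(5,1): no bracket -> illegal
(5,2): no bracket -> illegal
B mobility = 5
-- W to move --
(0,4): no bracket -> illegal
(0,5): no bracket -> illegal
(1,3): no bracket -> illegal
(1,4): no bracket -> illegal
(2,5): flips 1 -> legal
(3,5): flips 2 -> legal
(4,2): no bracket -> illegal
(4,3): flips 1 -> legal
(4,4): flips 1 -> legal
(4,5): flips 1 -> legal
W mobility = 5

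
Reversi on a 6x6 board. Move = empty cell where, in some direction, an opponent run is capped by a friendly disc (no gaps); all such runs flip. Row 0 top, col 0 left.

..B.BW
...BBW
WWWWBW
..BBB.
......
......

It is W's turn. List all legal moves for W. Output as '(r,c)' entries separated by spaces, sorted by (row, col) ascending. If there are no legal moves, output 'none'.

Answer: (0,3) (1,2) (4,1) (4,2) (4,3) (4,4) (4,5)

Derivation:
(0,1): no bracket -> illegal
(0,3): flips 3 -> legal
(1,1): no bracket -> illegal
(1,2): flips 2 -> legal
(3,1): no bracket -> illegal
(3,5): no bracket -> illegal
(4,1): flips 1 -> legal
(4,2): flips 3 -> legal
(4,3): flips 3 -> legal
(4,4): flips 1 -> legal
(4,5): flips 1 -> legal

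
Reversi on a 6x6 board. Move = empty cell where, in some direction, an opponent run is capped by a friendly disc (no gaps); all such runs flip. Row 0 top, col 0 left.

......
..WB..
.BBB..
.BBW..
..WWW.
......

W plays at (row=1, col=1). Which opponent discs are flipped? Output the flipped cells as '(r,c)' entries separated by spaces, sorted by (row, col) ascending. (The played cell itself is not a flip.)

Dir NW: first cell '.' (not opp) -> no flip
Dir N: first cell '.' (not opp) -> no flip
Dir NE: first cell '.' (not opp) -> no flip
Dir W: first cell '.' (not opp) -> no flip
Dir E: first cell 'W' (not opp) -> no flip
Dir SW: first cell '.' (not opp) -> no flip
Dir S: opp run (2,1) (3,1), next='.' -> no flip
Dir SE: opp run (2,2) capped by W -> flip

Answer: (2,2)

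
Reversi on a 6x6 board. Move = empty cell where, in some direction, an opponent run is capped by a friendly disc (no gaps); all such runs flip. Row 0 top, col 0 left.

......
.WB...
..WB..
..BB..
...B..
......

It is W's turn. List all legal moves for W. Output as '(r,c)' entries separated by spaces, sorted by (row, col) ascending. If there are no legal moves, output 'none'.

Answer: (0,2) (1,3) (2,4) (4,2) (4,4)

Derivation:
(0,1): no bracket -> illegal
(0,2): flips 1 -> legal
(0,3): no bracket -> illegal
(1,3): flips 1 -> legal
(1,4): no bracket -> illegal
(2,1): no bracket -> illegal
(2,4): flips 1 -> legal
(3,1): no bracket -> illegal
(3,4): no bracket -> illegal
(4,1): no bracket -> illegal
(4,2): flips 1 -> legal
(4,4): flips 1 -> legal
(5,2): no bracket -> illegal
(5,3): no bracket -> illegal
(5,4): no bracket -> illegal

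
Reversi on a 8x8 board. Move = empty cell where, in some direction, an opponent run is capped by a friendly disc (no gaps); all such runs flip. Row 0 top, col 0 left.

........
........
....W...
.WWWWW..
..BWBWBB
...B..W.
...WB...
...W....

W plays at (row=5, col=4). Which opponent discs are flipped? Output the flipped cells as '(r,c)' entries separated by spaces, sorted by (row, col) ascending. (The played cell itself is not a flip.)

Dir NW: first cell 'W' (not opp) -> no flip
Dir N: opp run (4,4) capped by W -> flip
Dir NE: first cell 'W' (not opp) -> no flip
Dir W: opp run (5,3), next='.' -> no flip
Dir E: first cell '.' (not opp) -> no flip
Dir SW: first cell 'W' (not opp) -> no flip
Dir S: opp run (6,4), next='.' -> no flip
Dir SE: first cell '.' (not opp) -> no flip

Answer: (4,4)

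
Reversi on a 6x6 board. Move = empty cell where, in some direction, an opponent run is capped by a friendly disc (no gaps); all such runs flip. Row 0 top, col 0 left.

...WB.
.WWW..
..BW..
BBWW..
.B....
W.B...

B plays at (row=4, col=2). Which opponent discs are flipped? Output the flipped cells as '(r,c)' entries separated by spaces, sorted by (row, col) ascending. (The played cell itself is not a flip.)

Dir NW: first cell 'B' (not opp) -> no flip
Dir N: opp run (3,2) capped by B -> flip
Dir NE: opp run (3,3), next='.' -> no flip
Dir W: first cell 'B' (not opp) -> no flip
Dir E: first cell '.' (not opp) -> no flip
Dir SW: first cell '.' (not opp) -> no flip
Dir S: first cell 'B' (not opp) -> no flip
Dir SE: first cell '.' (not opp) -> no flip

Answer: (3,2)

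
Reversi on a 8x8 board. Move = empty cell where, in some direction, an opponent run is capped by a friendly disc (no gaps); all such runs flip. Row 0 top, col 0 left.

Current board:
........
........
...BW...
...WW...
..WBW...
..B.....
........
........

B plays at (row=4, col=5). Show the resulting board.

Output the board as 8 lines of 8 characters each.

Place B at (4,5); scan 8 dirs for brackets.
Dir NW: opp run (3,4) capped by B -> flip
Dir N: first cell '.' (not opp) -> no flip
Dir NE: first cell '.' (not opp) -> no flip
Dir W: opp run (4,4) capped by B -> flip
Dir E: first cell '.' (not opp) -> no flip
Dir SW: first cell '.' (not opp) -> no flip
Dir S: first cell '.' (not opp) -> no flip
Dir SE: first cell '.' (not opp) -> no flip
All flips: (3,4) (4,4)

Answer: ........
........
...BW...
...WB...
..WBBB..
..B.....
........
........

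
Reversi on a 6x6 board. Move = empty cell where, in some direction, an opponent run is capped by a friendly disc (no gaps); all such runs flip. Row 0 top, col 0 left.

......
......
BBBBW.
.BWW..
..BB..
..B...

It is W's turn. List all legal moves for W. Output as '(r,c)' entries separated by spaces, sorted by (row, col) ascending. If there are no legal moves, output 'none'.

Answer: (1,0) (1,1) (1,2) (1,3) (1,4) (3,0) (5,1) (5,3) (5,4)

Derivation:
(1,0): flips 1 -> legal
(1,1): flips 1 -> legal
(1,2): flips 1 -> legal
(1,3): flips 1 -> legal
(1,4): flips 1 -> legal
(3,0): flips 1 -> legal
(3,4): no bracket -> illegal
(4,0): no bracket -> illegal
(4,1): no bracket -> illegal
(4,4): no bracket -> illegal
(5,1): flips 1 -> legal
(5,3): flips 1 -> legal
(5,4): flips 1 -> legal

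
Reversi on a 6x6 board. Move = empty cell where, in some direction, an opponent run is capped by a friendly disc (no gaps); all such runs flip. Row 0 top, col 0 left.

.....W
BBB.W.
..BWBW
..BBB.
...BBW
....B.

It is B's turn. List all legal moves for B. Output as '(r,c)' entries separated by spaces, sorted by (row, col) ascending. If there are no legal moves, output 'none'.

(0,3): no bracket -> illegal
(0,4): flips 1 -> legal
(1,3): flips 1 -> legal
(1,5): no bracket -> illegal
(3,5): no bracket -> illegal
(5,5): no bracket -> illegal

Answer: (0,4) (1,3)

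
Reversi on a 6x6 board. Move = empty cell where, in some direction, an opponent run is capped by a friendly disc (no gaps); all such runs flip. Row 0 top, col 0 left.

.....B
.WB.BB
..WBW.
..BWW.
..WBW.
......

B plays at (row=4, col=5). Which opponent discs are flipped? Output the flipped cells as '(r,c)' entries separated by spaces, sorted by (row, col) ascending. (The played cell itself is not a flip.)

Answer: (3,4) (4,4)

Derivation:
Dir NW: opp run (3,4) capped by B -> flip
Dir N: first cell '.' (not opp) -> no flip
Dir NE: edge -> no flip
Dir W: opp run (4,4) capped by B -> flip
Dir E: edge -> no flip
Dir SW: first cell '.' (not opp) -> no flip
Dir S: first cell '.' (not opp) -> no flip
Dir SE: edge -> no flip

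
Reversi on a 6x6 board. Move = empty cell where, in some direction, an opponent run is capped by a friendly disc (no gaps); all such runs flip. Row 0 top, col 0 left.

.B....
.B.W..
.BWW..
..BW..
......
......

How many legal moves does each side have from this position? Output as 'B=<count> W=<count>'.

Answer: B=5 W=5

Derivation:
-- B to move --
(0,2): no bracket -> illegal
(0,3): no bracket -> illegal
(0,4): no bracket -> illegal
(1,2): flips 1 -> legal
(1,4): flips 1 -> legal
(2,4): flips 2 -> legal
(3,1): no bracket -> illegal
(3,4): flips 1 -> legal
(4,2): no bracket -> illegal
(4,3): no bracket -> illegal
(4,4): flips 2 -> legal
B mobility = 5
-- W to move --
(0,0): flips 1 -> legal
(0,2): no bracket -> illegal
(1,0): no bracket -> illegal
(1,2): no bracket -> illegal
(2,0): flips 1 -> legal
(3,0): no bracket -> illegal
(3,1): flips 1 -> legal
(4,1): flips 1 -> legal
(4,2): flips 1 -> legal
(4,3): no bracket -> illegal
W mobility = 5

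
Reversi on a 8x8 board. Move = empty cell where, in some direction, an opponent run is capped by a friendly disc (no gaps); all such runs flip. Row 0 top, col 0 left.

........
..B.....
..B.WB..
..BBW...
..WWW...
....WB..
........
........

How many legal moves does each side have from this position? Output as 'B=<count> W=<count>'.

-- B to move --
(1,3): no bracket -> illegal
(1,4): no bracket -> illegal
(1,5): flips 1 -> legal
(2,3): flips 1 -> legal
(3,1): no bracket -> illegal
(3,5): flips 1 -> legal
(4,1): no bracket -> illegal
(4,5): no bracket -> illegal
(5,1): flips 1 -> legal
(5,2): flips 3 -> legal
(5,3): flips 2 -> legal
(6,3): no bracket -> illegal
(6,4): no bracket -> illegal
(6,5): flips 2 -> legal
B mobility = 7
-- W to move --
(0,1): no bracket -> illegal
(0,2): flips 3 -> legal
(0,3): no bracket -> illegal
(1,1): flips 2 -> legal
(1,3): no bracket -> illegal
(1,4): no bracket -> illegal
(1,5): no bracket -> illegal
(1,6): flips 1 -> legal
(2,1): flips 1 -> legal
(2,3): flips 1 -> legal
(2,6): flips 1 -> legal
(3,1): flips 2 -> legal
(3,5): no bracket -> illegal
(3,6): no bracket -> illegal
(4,1): no bracket -> illegal
(4,5): no bracket -> illegal
(4,6): no bracket -> illegal
(5,6): flips 1 -> legal
(6,4): no bracket -> illegal
(6,5): no bracket -> illegal
(6,6): flips 1 -> legal
W mobility = 9

Answer: B=7 W=9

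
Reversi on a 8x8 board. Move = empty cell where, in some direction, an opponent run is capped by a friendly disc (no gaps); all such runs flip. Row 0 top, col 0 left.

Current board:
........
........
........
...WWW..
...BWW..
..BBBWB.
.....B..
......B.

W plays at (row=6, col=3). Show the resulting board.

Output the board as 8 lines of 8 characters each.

Place W at (6,3); scan 8 dirs for brackets.
Dir NW: opp run (5,2), next='.' -> no flip
Dir N: opp run (5,3) (4,3) capped by W -> flip
Dir NE: opp run (5,4) capped by W -> flip
Dir W: first cell '.' (not opp) -> no flip
Dir E: first cell '.' (not opp) -> no flip
Dir SW: first cell '.' (not opp) -> no flip
Dir S: first cell '.' (not opp) -> no flip
Dir SE: first cell '.' (not opp) -> no flip
All flips: (4,3) (5,3) (5,4)

Answer: ........
........
........
...WWW..
...WWW..
..BWWWB.
...W.B..
......B.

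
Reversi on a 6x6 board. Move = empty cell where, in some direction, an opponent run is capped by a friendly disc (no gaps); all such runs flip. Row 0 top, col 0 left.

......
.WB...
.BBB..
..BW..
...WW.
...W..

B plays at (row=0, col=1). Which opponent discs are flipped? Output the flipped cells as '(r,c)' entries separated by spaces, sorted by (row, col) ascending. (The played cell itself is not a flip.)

Dir NW: edge -> no flip
Dir N: edge -> no flip
Dir NE: edge -> no flip
Dir W: first cell '.' (not opp) -> no flip
Dir E: first cell '.' (not opp) -> no flip
Dir SW: first cell '.' (not opp) -> no flip
Dir S: opp run (1,1) capped by B -> flip
Dir SE: first cell 'B' (not opp) -> no flip

Answer: (1,1)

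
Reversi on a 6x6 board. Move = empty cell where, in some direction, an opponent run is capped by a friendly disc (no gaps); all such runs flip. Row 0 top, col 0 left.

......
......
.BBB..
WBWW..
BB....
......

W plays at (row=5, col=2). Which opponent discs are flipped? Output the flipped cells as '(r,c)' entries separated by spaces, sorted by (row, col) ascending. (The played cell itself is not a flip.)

Answer: (4,1)

Derivation:
Dir NW: opp run (4,1) capped by W -> flip
Dir N: first cell '.' (not opp) -> no flip
Dir NE: first cell '.' (not opp) -> no flip
Dir W: first cell '.' (not opp) -> no flip
Dir E: first cell '.' (not opp) -> no flip
Dir SW: edge -> no flip
Dir S: edge -> no flip
Dir SE: edge -> no flip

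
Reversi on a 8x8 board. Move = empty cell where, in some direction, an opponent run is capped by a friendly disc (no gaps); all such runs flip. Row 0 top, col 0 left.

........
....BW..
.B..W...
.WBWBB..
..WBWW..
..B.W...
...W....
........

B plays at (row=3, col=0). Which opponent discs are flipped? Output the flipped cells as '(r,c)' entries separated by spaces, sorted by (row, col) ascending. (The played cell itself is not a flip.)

Dir NW: edge -> no flip
Dir N: first cell '.' (not opp) -> no flip
Dir NE: first cell 'B' (not opp) -> no flip
Dir W: edge -> no flip
Dir E: opp run (3,1) capped by B -> flip
Dir SW: edge -> no flip
Dir S: first cell '.' (not opp) -> no flip
Dir SE: first cell '.' (not opp) -> no flip

Answer: (3,1)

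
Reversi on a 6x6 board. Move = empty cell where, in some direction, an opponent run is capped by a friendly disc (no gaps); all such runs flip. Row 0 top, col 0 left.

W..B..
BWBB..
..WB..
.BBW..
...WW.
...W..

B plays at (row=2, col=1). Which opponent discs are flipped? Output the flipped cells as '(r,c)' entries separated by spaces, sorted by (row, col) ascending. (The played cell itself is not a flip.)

Dir NW: first cell 'B' (not opp) -> no flip
Dir N: opp run (1,1), next='.' -> no flip
Dir NE: first cell 'B' (not opp) -> no flip
Dir W: first cell '.' (not opp) -> no flip
Dir E: opp run (2,2) capped by B -> flip
Dir SW: first cell '.' (not opp) -> no flip
Dir S: first cell 'B' (not opp) -> no flip
Dir SE: first cell 'B' (not opp) -> no flip

Answer: (2,2)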